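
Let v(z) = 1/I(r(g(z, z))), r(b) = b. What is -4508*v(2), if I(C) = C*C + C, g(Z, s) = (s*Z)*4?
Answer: -1127/68 ≈ -16.574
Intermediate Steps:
g(Z, s) = 4*Z*s (g(Z, s) = (Z*s)*4 = 4*Z*s)
I(C) = C + C² (I(C) = C² + C = C + C²)
v(z) = 1/(4*z²*(1 + 4*z²)) (v(z) = 1/((4*z*z)*(1 + 4*z*z)) = 1/((4*z²)*(1 + 4*z²)) = 1/(4*z²*(1 + 4*z²)))
-4508*v(2) = -4508/(4*2² + 16*2⁴) = -4508/(4*4 + 16*16) = -4508/(16 + 256) = -4508/272 = -4508*1/272 = -1127/68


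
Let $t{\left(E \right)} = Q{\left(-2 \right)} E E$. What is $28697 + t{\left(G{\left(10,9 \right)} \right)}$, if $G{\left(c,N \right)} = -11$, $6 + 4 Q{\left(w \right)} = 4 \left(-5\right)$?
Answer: $\frac{55821}{2} \approx 27911.0$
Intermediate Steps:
$Q{\left(w \right)} = - \frac{13}{2}$ ($Q{\left(w \right)} = - \frac{3}{2} + \frac{4 \left(-5\right)}{4} = - \frac{3}{2} + \frac{1}{4} \left(-20\right) = - \frac{3}{2} - 5 = - \frac{13}{2}$)
$t{\left(E \right)} = - \frac{13 E^{2}}{2}$ ($t{\left(E \right)} = - \frac{13 E}{2} E = - \frac{13 E^{2}}{2}$)
$28697 + t{\left(G{\left(10,9 \right)} \right)} = 28697 - \frac{13 \left(-11\right)^{2}}{2} = 28697 - \frac{1573}{2} = \frac{55821}{2}$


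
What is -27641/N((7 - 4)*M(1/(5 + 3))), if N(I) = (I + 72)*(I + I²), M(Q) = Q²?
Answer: -7245922304/926811 ≈ -7818.1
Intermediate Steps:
N(I) = (72 + I)*(I + I²)
-27641/N((7 - 4)*M(1/(5 + 3))) = -27641*(5 + 3)²/((7 - 4)*(72 + ((7 - 4)*(1/(5 + 3))²)² + 73*((7 - 4)*(1/(5 + 3))²))) = -27641*64/(3*(72 + (3*(1/8)²)² + 73*(3*(1/8)²))) = -27641*64/(3*(72 + (3*(⅛)²)² + 73*(3*(⅛)²))) = -27641*64/(3*(72 + (3*(1/64))² + 73*(3*(1/64)))) = -27641*64/(3*(72 + (3/64)² + 73*(3/64))) = -27641*64/(3*(72 + 9/4096 + 219/64)) = -27641/((3/64)*(308937/4096)) = -27641/926811/262144 = -27641*262144/926811 = -7245922304/926811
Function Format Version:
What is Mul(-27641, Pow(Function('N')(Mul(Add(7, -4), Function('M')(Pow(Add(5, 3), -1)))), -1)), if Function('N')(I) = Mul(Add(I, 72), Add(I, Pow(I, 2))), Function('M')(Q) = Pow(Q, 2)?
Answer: Rational(-7245922304, 926811) ≈ -7818.1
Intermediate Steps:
Function('N')(I) = Mul(Add(72, I), Add(I, Pow(I, 2)))
Mul(-27641, Pow(Function('N')(Mul(Add(7, -4), Function('M')(Pow(Add(5, 3), -1)))), -1)) = Mul(-27641, Pow(Mul(Mul(Add(7, -4), Pow(Pow(Add(5, 3), -1), 2)), Add(72, Pow(Mul(Add(7, -4), Pow(Pow(Add(5, 3), -1), 2)), 2), Mul(73, Mul(Add(7, -4), Pow(Pow(Add(5, 3), -1), 2))))), -1)) = Mul(-27641, Pow(Mul(Mul(3, Pow(Pow(8, -1), 2)), Add(72, Pow(Mul(3, Pow(Pow(8, -1), 2)), 2), Mul(73, Mul(3, Pow(Pow(8, -1), 2))))), -1)) = Mul(-27641, Pow(Mul(Mul(3, Pow(Rational(1, 8), 2)), Add(72, Pow(Mul(3, Pow(Rational(1, 8), 2)), 2), Mul(73, Mul(3, Pow(Rational(1, 8), 2))))), -1)) = Mul(-27641, Pow(Mul(Mul(3, Rational(1, 64)), Add(72, Pow(Mul(3, Rational(1, 64)), 2), Mul(73, Mul(3, Rational(1, 64))))), -1)) = Mul(-27641, Pow(Mul(Rational(3, 64), Add(72, Pow(Rational(3, 64), 2), Mul(73, Rational(3, 64)))), -1)) = Mul(-27641, Pow(Mul(Rational(3, 64), Add(72, Rational(9, 4096), Rational(219, 64))), -1)) = Mul(-27641, Pow(Mul(Rational(3, 64), Rational(308937, 4096)), -1)) = Mul(-27641, Pow(Rational(926811, 262144), -1)) = Mul(-27641, Rational(262144, 926811)) = Rational(-7245922304, 926811)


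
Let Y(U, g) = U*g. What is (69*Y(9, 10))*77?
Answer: 478170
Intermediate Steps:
(69*Y(9, 10))*77 = (69*(9*10))*77 = (69*90)*77 = 6210*77 = 478170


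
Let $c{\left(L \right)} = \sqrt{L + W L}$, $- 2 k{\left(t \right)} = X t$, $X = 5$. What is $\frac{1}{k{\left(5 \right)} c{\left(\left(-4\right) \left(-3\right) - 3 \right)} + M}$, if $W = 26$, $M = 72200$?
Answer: $\frac{11552}{834048325} + \frac{18 \sqrt{3}}{834048325} \approx 1.3888 \cdot 10^{-5}$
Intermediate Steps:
$k{\left(t \right)} = - \frac{5 t}{2}$
$c{\left(L \right)} = 3 \sqrt{3} \sqrt{L}$ ($c{\left(L \right)} = \sqrt{L + 26 L} = \sqrt{27 L} = 3 \sqrt{3} \sqrt{L}$)
$\frac{1}{k{\left(5 \right)} c{\left(\left(-4\right) \left(-3\right) - 3 \right)} + M} = \frac{1}{\left(- \frac{5}{2}\right) 5 \cdot 3 \sqrt{3} \sqrt{\left(-4\right) \left(-3\right) - 3} + 72200} = \frac{1}{- \frac{25 \cdot 3 \sqrt{3} \sqrt{12 - 3}}{2} + 72200} = \frac{1}{- \frac{25 \cdot 3 \sqrt{3} \sqrt{9}}{2} + 72200} = \frac{1}{- \frac{25 \cdot 3 \sqrt{3} \cdot 3}{2} + 72200} = \frac{1}{- \frac{25 \cdot 9 \sqrt{3}}{2} + 72200} = \frac{1}{- \frac{225 \sqrt{3}}{2} + 72200} = \frac{1}{72200 - \frac{225 \sqrt{3}}{2}}$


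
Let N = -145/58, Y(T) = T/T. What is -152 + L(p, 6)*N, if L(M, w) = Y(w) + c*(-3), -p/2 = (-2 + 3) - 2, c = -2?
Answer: -339/2 ≈ -169.50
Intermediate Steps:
p = 2 (p = -2*((-2 + 3) - 2) = -2*(1 - 2) = -2*(-1) = 2)
Y(T) = 1
N = -5/2 (N = -145*1/58 = -5/2 ≈ -2.5000)
L(M, w) = 7 (L(M, w) = 1 - 2*(-3) = 1 + 6 = 7)
-152 + L(p, 6)*N = -152 + 7*(-5/2) = -152 - 35/2 = -339/2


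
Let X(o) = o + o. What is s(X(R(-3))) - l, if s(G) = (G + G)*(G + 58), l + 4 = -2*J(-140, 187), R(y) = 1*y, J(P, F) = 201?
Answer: -218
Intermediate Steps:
R(y) = y
X(o) = 2*o
l = -406 (l = -4 - 2*201 = -4 - 402 = -406)
s(G) = 2*G*(58 + G) (s(G) = (2*G)*(58 + G) = 2*G*(58 + G))
s(X(R(-3))) - l = 2*(2*(-3))*(58 + 2*(-3)) - 1*(-406) = 2*(-6)*(58 - 6) + 406 = 2*(-6)*52 + 406 = -624 + 406 = -218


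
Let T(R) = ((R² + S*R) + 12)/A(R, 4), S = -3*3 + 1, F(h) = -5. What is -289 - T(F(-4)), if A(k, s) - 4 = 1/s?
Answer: -5221/17 ≈ -307.12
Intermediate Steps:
A(k, s) = 4 + 1/s
S = -8 (S = -9 + 1 = -8)
T(R) = 48/17 - 32*R/17 + 4*R²/17 (T(R) = ((R² - 8*R) + 12)/(4 + 1/4) = (12 + R² - 8*R)/(4 + ¼) = (12 + R² - 8*R)/(17/4) = (12 + R² - 8*R)*(4/17) = 48/17 - 32*R/17 + 4*R²/17)
-289 - T(F(-4)) = -289 - (48/17 - 32/17*(-5) + (4/17)*(-5)²) = -289 - (48/17 + 160/17 + (4/17)*25) = -289 - (48/17 + 160/17 + 100/17) = -289 - 1*308/17 = -289 - 308/17 = -5221/17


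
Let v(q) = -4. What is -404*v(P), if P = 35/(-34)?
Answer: 1616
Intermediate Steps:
P = -35/34 (P = 35*(-1/34) = -35/34 ≈ -1.0294)
-404*v(P) = -404*(-4) = 1616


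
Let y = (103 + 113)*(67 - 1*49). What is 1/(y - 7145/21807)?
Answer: 21807/84778471 ≈ 0.00025722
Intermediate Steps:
y = 3888 (y = 216*(67 - 49) = 216*18 = 3888)
1/(y - 7145/21807) = 1/(3888 - 7145/21807) = 1/(84778471/21807) = 21807/84778471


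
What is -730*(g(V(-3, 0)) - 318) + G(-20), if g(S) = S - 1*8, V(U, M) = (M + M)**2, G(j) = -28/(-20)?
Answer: 1189907/5 ≈ 2.3798e+5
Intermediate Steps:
G(j) = 7/5 (G(j) = -28*(-1/20) = 7/5)
V(U, M) = 4*M**2 (V(U, M) = (2*M)**2 = 4*M**2)
g(S) = -8 + S (g(S) = S - 8 = -8 + S)
-730*(g(V(-3, 0)) - 318) + G(-20) = -730*((-8 + 4*0**2) - 318) + 7/5 = -730*((-8 + 4*0) - 318) + 7/5 = -730*((-8 + 0) - 318) + 7/5 = -730*(-8 - 318) + 7/5 = -730*(-326) + 7/5 = 237980 + 7/5 = 1189907/5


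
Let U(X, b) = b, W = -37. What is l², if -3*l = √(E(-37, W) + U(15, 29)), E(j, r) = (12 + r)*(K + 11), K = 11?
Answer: -521/9 ≈ -57.889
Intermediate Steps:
E(j, r) = 264 + 22*r (E(j, r) = (12 + r)*(11 + 11) = (12 + r)*22 = 264 + 22*r)
l = -I*√521/3 (l = -√((264 + 22*(-37)) + 29)/3 = -√((264 - 814) + 29)/3 = -√(-550 + 29)/3 = -I*√521/3 ≈ -7.6085*I)
l² = (-I*√521/3)² = -521/9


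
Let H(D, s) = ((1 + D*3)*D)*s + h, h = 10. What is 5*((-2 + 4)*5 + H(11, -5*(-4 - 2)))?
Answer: 56200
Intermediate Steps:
H(D, s) = 10 + D*s*(1 + 3*D) (H(D, s) = ((1 + D*3)*D)*s + 10 = ((1 + 3*D)*D)*s + 10 = (D*(1 + 3*D))*s + 10 = D*s*(1 + 3*D) + 10 = 10 + D*s*(1 + 3*D))
5*((-2 + 4)*5 + H(11, -5*(-4 - 2))) = 5*((-2 + 4)*5 + (10 + 11*(-5*(-4 - 2)) + 3*(-5*(-4 - 2))*11²)) = 5*(2*5 + (10 + 11*(-5*(-6)) + 3*(-5*(-6))*121)) = 5*(10 + (10 + 11*30 + 3*30*121)) = 5*(10 + (10 + 330 + 10890)) = 5*(10 + 11230) = 5*11240 = 56200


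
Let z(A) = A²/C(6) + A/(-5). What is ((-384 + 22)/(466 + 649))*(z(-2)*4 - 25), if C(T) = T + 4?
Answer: 39458/5575 ≈ 7.0777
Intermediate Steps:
C(T) = 4 + T
z(A) = -A/5 + A²/10 (z(A) = A²/(4 + 6) + A/(-5) = A²/10 + A*(-⅕) = A²*(⅒) - A/5 = A²/10 - A/5 = -A/5 + A²/10)
((-384 + 22)/(466 + 649))*(z(-2)*4 - 25) = ((-384 + 22)/(466 + 649))*(((⅒)*(-2)*(-2 - 2))*4 - 25) = (-362/1115)*(((⅒)*(-2)*(-4))*4 - 25) = (-362*1/1115)*((⅘)*4 - 25) = -362*(16/5 - 25)/1115 = -362/1115*(-109/5) = 39458/5575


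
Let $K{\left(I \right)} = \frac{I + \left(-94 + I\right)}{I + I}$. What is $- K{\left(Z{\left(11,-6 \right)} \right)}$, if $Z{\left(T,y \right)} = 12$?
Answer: $\frac{35}{12} \approx 2.9167$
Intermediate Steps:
$K{\left(I \right)} = \frac{-94 + 2 I}{2 I}$
$- K{\left(Z{\left(11,-6 \right)} \right)} = - \frac{-47 + 12}{12} = - \frac{-35}{12} = \left(-1\right) \left(- \frac{35}{12}\right) = \frac{35}{12}$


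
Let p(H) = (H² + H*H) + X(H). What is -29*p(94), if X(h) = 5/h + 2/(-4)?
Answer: -24086327/47 ≈ -5.1248e+5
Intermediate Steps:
X(h) = -½ + 5/h (X(h) = 5/h + 2*(-¼) = 5/h - ½ = -½ + 5/h)
p(H) = 2*H² + (10 - H)/(2*H) (p(H) = (H² + H*H) + (10 - H)/(2*H) = (H² + H²) + (10 - H)/(2*H) = 2*H² + (10 - H)/(2*H))
-29*p(94) = -29*(10 - 1*94 + 4*94³)/(2*94) = -29*(10 - 94 + 4*830584)/(2*94) = -29*(10 - 94 + 3322336)/(2*94) = -29*3322252/(2*94) = -29*830563/47 = -24086327/47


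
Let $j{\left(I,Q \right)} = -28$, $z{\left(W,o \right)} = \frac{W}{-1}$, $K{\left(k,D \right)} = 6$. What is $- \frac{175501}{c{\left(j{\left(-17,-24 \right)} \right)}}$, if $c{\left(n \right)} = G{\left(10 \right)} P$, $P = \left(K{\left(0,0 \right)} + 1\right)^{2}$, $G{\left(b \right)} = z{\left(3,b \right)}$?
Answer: $\frac{175501}{147} \approx 1193.9$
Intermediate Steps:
$z{\left(W,o \right)} = - W$ ($z{\left(W,o \right)} = W \left(-1\right) = - W$)
$G{\left(b \right)} = -3$ ($G{\left(b \right)} = \left(-1\right) 3 = -3$)
$P = 49$ ($P = \left(6 + 1\right)^{2} = 7^{2} = 49$)
$c{\left(n \right)} = -147$ ($c{\left(n \right)} = \left(-3\right) 49 = -147$)
$- \frac{175501}{c{\left(j{\left(-17,-24 \right)} \right)}} = - \frac{175501}{-147} = \left(-175501\right) \left(- \frac{1}{147}\right) = \frac{175501}{147}$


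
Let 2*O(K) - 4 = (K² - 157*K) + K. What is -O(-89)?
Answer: -21809/2 ≈ -10905.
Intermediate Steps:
O(K) = 2 + K²/2 - 78*K (O(K) = 2 + ((K² - 157*K) + K)/2 = 2 + (K² - 156*K)/2 = 2 + (K²/2 - 78*K) = 2 + K²/2 - 78*K)
-O(-89) = -(2 + (½)*(-89)² - 78*(-89)) = -(2 + (½)*7921 + 6942) = -(2 + 7921/2 + 6942) = -1*21809/2 = -21809/2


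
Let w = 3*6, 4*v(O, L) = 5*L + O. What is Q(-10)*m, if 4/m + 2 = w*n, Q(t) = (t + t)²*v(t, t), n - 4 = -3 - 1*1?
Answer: 12000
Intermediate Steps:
v(O, L) = O/4 + 5*L/4 (v(O, L) = (5*L + O)/4 = (O + 5*L)/4 = O/4 + 5*L/4)
n = 0 (n = 4 + (-3 - 1*1) = 4 + (-3 - 1) = 4 - 4 = 0)
w = 18
Q(t) = 6*t³ (Q(t) = (t + t)²*(t/4 + 5*t/4) = (2*t)²*(3*t/2) = (4*t²)*(3*t/2) = 6*t³)
m = -2 (m = 4/(-2 + 18*0) = 4/(-2 + 0) = 4/(-2) = 4*(-½) = -2)
Q(-10)*m = (6*(-10)³)*(-2) = (6*(-1000))*(-2) = -6000*(-2) = 12000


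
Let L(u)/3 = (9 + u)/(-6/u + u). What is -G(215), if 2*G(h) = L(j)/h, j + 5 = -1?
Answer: 9/2150 ≈ 0.0041860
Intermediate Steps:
j = -6 (j = -5 - 1 = -6)
L(u) = 3*(9 + u)/(u - 6/u) (L(u) = 3*((9 + u)/(-6/u + u)) = 3*((9 + u)/(u - 6/u)) = 3*(9 + u)/(u - 6/u))
G(h) = -9/(10*h) (G(h) = ((3*(-6)*(9 - 6)/(-6 + (-6)²))/h)/2 = ((3*(-6)*3/(-6 + 36))/h)/2 = ((3*(-6)*3/30)/h)/2 = ((3*(-6)*(1/30)*3)/h)/2 = (-9/(5*h))/2 = -9/(10*h))
-G(215) = -(-9)/(10*215) = -1*(-9/2150) = 9/2150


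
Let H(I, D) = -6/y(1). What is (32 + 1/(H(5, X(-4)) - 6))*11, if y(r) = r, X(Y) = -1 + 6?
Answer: 4213/12 ≈ 351.08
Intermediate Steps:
X(Y) = 5
H(I, D) = -6 (H(I, D) = -6/1 = -6*1 = -6)
(32 + 1/(H(5, X(-4)) - 6))*11 = (32 + 1/(-6 - 6))*11 = (32 + 1/(-12))*11 = (32 - 1/12)*11 = (383/12)*11 = 4213/12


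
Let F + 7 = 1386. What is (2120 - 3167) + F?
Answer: 332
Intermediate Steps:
F = 1379 (F = -7 + 1386 = 1379)
(2120 - 3167) + F = (2120 - 3167) + 1379 = -1047 + 1379 = 332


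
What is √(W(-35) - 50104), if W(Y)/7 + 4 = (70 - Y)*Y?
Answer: I*√75857 ≈ 275.42*I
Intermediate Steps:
W(Y) = -28 + 7*Y*(70 - Y) (W(Y) = -28 + 7*((70 - Y)*Y) = -28 + 7*(Y*(70 - Y)) = -28 + 7*Y*(70 - Y))
√(W(-35) - 50104) = √((-28 - 7*(-35)² + 490*(-35)) - 50104) = √((-28 - 7*1225 - 17150) - 50104) = √((-28 - 8575 - 17150) - 50104) = √(-25753 - 50104) = √(-75857) = I*√75857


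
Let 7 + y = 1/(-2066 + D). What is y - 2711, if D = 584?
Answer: -4028077/1482 ≈ -2718.0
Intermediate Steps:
y = -10375/1482 (y = -7 + 1/(-2066 + 584) = -7 + 1/(-1482) = -7 - 1/1482 = -10375/1482 ≈ -7.0007)
y - 2711 = -10375/1482 - 2711 = -4028077/1482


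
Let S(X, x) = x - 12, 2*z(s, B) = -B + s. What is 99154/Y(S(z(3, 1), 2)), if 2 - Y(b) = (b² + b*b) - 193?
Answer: -99154/5 ≈ -19831.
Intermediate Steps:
z(s, B) = s/2 - B/2 (z(s, B) = (-B + s)/2 = (s - B)/2 = s/2 - B/2)
S(X, x) = -12 + x
Y(b) = 195 - 2*b² (Y(b) = 2 - ((b² + b*b) - 193) = 2 - ((b² + b²) - 193) = 2 - (2*b² - 193) = 2 - (-193 + 2*b²) = 2 + (193 - 2*b²) = 195 - 2*b²)
99154/Y(S(z(3, 1), 2)) = 99154/(195 - 2*(-12 + 2)²) = 99154/(195 - 2*(-10)²) = 99154/(195 - 2*100) = 99154/(195 - 200) = 99154/(-5) = 99154*(-⅕) = -99154/5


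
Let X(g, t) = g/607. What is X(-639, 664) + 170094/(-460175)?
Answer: -397298883/279326225 ≈ -1.4223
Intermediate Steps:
X(g, t) = g/607 (X(g, t) = g*(1/607) = g/607)
X(-639, 664) + 170094/(-460175) = (1/607)*(-639) + 170094/(-460175) = -639/607 + 170094*(-1/460175) = -639/607 - 170094/460175 = -397298883/279326225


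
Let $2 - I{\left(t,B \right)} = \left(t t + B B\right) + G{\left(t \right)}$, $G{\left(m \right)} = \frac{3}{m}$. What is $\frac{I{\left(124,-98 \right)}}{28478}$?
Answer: $- \frac{3097275}{3531272} \approx -0.8771$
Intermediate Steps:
$I{\left(t,B \right)} = 2 - B^{2} - t^{2} - \frac{3}{t}$ ($I{\left(t,B \right)} = 2 - \left(\left(t t + B B\right) + \frac{3}{t}\right) = 2 - \left(\left(t^{2} + B^{2}\right) + \frac{3}{t}\right) = 2 - \left(\left(B^{2} + t^{2}\right) + \frac{3}{t}\right) = 2 - \left(B^{2} + t^{2} + \frac{3}{t}\right) = 2 - B^{2} - t^{2} - \frac{3}{t}$)
$\frac{I{\left(124,-98 \right)}}{28478} = \frac{2 - \left(-98\right)^{2} - 124^{2} - \frac{3}{124}}{28478} = \left(2 - 9604 - 15376 - \frac{3}{124}\right) \frac{1}{28478} = \left(- \frac{3097275}{124}\right) \frac{1}{28478} = - \frac{3097275}{3531272}$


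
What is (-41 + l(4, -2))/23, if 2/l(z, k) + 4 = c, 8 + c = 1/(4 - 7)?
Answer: -1523/851 ≈ -1.7897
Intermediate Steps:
c = -25/3 (c = -8 + 1/(4 - 7) = -8 + 1/(-3) = -8 - 1/3 = -25/3 ≈ -8.3333)
l(z, k) = -6/37 (l(z, k) = 2/(-4 - 25/3) = 2/(-37/3) = 2*(-3/37) = -6/37)
(-41 + l(4, -2))/23 = (-41 - 6/37)/23 = (1/23)*(-1523/37) = -1523/851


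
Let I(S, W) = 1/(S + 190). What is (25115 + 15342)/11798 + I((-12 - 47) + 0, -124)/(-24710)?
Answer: 32739925443/9547560995 ≈ 3.4291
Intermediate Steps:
I(S, W) = 1/(190 + S)
(25115 + 15342)/11798 + I((-12 - 47) + 0, -124)/(-24710) = (25115 + 15342)/11798 + 1/((190 + ((-12 - 47) + 0))*(-24710)) = 40457*(1/11798) - 1/24710/(190 + (-59 + 0)) = 40457/11798 - 1/24710/(190 - 59) = 40457/11798 - 1/24710/131 = 40457/11798 + (1/131)*(-1/24710) = 40457/11798 - 1/3237010 = 32739925443/9547560995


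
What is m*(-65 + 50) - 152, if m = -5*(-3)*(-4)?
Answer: 748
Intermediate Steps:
m = -60 (m = 15*(-4) = -60)
m*(-65 + 50) - 152 = -60*(-65 + 50) - 152 = -60*(-15) - 152 = 900 - 152 = 748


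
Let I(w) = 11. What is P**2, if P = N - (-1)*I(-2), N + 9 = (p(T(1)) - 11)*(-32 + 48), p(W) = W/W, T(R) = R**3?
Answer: 24964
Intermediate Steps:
p(W) = 1
N = -169 (N = -9 + (1 - 11)*(-32 + 48) = -9 - 10*16 = -9 - 160 = -169)
P = -158 (P = -169 - (-1)*11 = -169 - 1*(-11) = -169 + 11 = -158)
P**2 = (-158)**2 = 24964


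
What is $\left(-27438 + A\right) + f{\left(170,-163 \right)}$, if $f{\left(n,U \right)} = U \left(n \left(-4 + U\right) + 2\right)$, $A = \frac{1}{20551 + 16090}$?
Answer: $\frac{168541491647}{36641} \approx 4.5998 \cdot 10^{6}$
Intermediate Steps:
$A = \frac{1}{36641} \approx 2.7292 \cdot 10^{-5}$
$f{\left(n,U \right)} = U \left(2 + n \left(-4 + U\right)\right)$
$\left(-27438 + A\right) + f{\left(170,-163 \right)} = \left(-27438 + \frac{1}{36641}\right) - 163 \left(2 - 680 - 27710\right) = - \frac{1005355757}{36641} - 163 \left(2 - 680 - 27710\right) = - \frac{1005355757}{36641} - -4627244 = - \frac{1005355757}{36641} + 4627244 = \frac{168541491647}{36641}$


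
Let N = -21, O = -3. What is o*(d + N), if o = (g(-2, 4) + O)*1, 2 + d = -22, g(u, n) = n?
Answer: -45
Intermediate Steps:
d = -24 (d = -2 - 22 = -24)
o = 1 (o = (4 - 3)*1 = 1*1 = 1)
o*(d + N) = 1*(-24 - 21) = 1*(-45) = -45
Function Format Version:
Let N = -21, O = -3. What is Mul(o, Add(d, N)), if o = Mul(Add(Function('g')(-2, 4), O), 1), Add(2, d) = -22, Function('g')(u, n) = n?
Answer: -45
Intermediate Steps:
d = -24 (d = Add(-2, -22) = -24)
o = 1 (o = Mul(Add(4, -3), 1) = Mul(1, 1) = 1)
Mul(o, Add(d, N)) = Mul(1, Add(-24, -21)) = Mul(1, -45) = -45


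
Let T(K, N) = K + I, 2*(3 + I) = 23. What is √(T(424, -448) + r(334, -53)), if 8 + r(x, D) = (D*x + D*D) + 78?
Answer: I*√57562/2 ≈ 119.96*I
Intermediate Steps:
I = 17/2 (I = -3 + (½)*23 = -3 + 23/2 = 17/2 ≈ 8.5000)
T(K, N) = 17/2 + K (T(K, N) = K + 17/2 = 17/2 + K)
r(x, D) = 70 + D² + D*x (r(x, D) = -8 + ((D*x + D*D) + 78) = -8 + ((D*x + D²) + 78) = -8 + ((D² + D*x) + 78) = -8 + (78 + D² + D*x) = 70 + D² + D*x)
√(T(424, -448) + r(334, -53)) = √((17/2 + 424) + (70 + (-53)² - 53*334)) = √(865/2 + (70 + 2809 - 17702)) = √(865/2 - 14823) = √(-28781/2) = I*√57562/2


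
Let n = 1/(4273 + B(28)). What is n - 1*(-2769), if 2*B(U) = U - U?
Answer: 11831938/4273 ≈ 2769.0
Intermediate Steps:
B(U) = 0 (B(U) = (U - U)/2 = (½)*0 = 0)
n = 1/4273 (n = 1/(4273 + 0) = 1/4273 ≈ 0.00023403)
n - 1*(-2769) = 1/4273 - 1*(-2769) = 1/4273 + 2769 = 11831938/4273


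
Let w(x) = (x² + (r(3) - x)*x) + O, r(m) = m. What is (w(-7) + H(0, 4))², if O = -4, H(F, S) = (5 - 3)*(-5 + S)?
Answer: 729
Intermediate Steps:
H(F, S) = -10 + 2*S (H(F, S) = 2*(-5 + S) = -10 + 2*S)
w(x) = -4 + x² + x*(3 - x) (w(x) = (x² + (3 - x)*x) - 4 = (x² + x*(3 - x)) - 4 = -4 + x² + x*(3 - x))
(w(-7) + H(0, 4))² = ((-4 + 3*(-7)) + (-10 + 2*4))² = ((-4 - 21) + (-10 + 8))² = (-25 - 2)² = (-27)² = 729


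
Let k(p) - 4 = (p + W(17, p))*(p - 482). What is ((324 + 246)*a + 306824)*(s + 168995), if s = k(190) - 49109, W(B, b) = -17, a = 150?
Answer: 27217085176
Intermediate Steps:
k(p) = 4 + (-482 + p)*(-17 + p) (k(p) = 4 + (p - 17)*(p - 482) = 4 + (-17 + p)*(-482 + p) = 4 + (-482 + p)*(-17 + p))
s = -99621 (s = (8198 + 190² - 499*190) - 49109 = (8198 + 36100 - 94810) - 49109 = -50512 - 49109 = -99621)
((324 + 246)*a + 306824)*(s + 168995) = ((324 + 246)*150 + 306824)*(-99621 + 168995) = (570*150 + 306824)*69374 = (85500 + 306824)*69374 = 392324*69374 = 27217085176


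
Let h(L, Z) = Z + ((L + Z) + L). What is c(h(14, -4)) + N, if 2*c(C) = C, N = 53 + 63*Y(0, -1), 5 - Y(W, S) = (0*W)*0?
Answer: 378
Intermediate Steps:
Y(W, S) = 5 (Y(W, S) = 5 - 0*W*0 = 5 - 0*0 = 5 - 1*0 = 5 + 0 = 5)
h(L, Z) = 2*L + 2*Z (h(L, Z) = Z + (Z + 2*L) = 2*L + 2*Z)
N = 368 (N = 53 + 63*5 = 53 + 315 = 368)
c(C) = C/2
c(h(14, -4)) + N = (2*14 + 2*(-4))/2 + 368 = (28 - 8)/2 + 368 = (½)*20 + 368 = 10 + 368 = 378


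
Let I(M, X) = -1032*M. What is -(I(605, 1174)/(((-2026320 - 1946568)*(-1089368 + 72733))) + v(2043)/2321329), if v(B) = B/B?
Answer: -21580266812/78131620179865071 ≈ -2.7620e-7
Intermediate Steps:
v(B) = 1
-(I(605, 1174)/(((-2026320 - 1946568)*(-1089368 + 72733))) + v(2043)/2321329) = -((-1032*605)/(((-2026320 - 1946568)*(-1089368 + 72733))) + 1/2321329) = -(-624360/((-3972888*(-1016635))) + 1*(1/2321329)) = -(-624360/4038976991880 + 1/2321329) = -(-624360*1/4038976991880 + 1/2321329) = -(-5203/33658141599 + 1/2321329) = -1*21580266812/78131620179865071 = -21580266812/78131620179865071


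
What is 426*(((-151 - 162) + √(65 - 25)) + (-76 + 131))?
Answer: -109908 + 852*√10 ≈ -1.0721e+5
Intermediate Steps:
426*(((-151 - 162) + √(65 - 25)) + (-76 + 131)) = 426*((-313 + √40) + 55) = 426*((-313 + 2*√10) + 55) = 426*(-258 + 2*√10) = -109908 + 852*√10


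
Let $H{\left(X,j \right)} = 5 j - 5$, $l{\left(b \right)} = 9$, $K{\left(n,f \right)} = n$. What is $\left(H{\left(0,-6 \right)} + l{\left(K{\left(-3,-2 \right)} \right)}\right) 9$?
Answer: $-234$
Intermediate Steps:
$H{\left(X,j \right)} = -5 + 5 j$
$\left(H{\left(0,-6 \right)} + l{\left(K{\left(-3,-2 \right)} \right)}\right) 9 = \left(\left(-5 + 5 \left(-6\right)\right) + 9\right) 9 = \left(\left(-5 - 30\right) + 9\right) 9 = \left(-35 + 9\right) 9 = \left(-26\right) 9 = -234$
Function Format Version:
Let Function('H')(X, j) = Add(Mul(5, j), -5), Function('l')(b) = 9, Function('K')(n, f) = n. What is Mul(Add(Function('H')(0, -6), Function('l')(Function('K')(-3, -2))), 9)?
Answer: -234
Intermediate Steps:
Function('H')(X, j) = Add(-5, Mul(5, j))
Mul(Add(Function('H')(0, -6), Function('l')(Function('K')(-3, -2))), 9) = Mul(Add(Add(-5, Mul(5, -6)), 9), 9) = Mul(Add(Add(-5, -30), 9), 9) = Mul(Add(-35, 9), 9) = Mul(-26, 9) = -234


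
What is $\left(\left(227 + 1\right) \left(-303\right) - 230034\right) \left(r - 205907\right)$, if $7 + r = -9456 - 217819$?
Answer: $129574627302$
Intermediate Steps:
$r = -227282$ ($r = -7 - 227275 = -227282$)
$\left(\left(227 + 1\right) \left(-303\right) - 230034\right) \left(r - 205907\right) = \left(\left(227 + 1\right) \left(-303\right) - 230034\right) \left(-227282 - 205907\right) = \left(228 \left(-303\right) - 230034\right) \left(-433189\right) = \left(-69084 - 230034\right) \left(-433189\right) = \left(-299118\right) \left(-433189\right) = 129574627302$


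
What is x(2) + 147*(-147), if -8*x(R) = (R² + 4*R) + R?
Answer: -86443/4 ≈ -21611.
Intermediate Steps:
x(R) = -5*R/8 - R²/8 (x(R) = -((R² + 4*R) + R)/8 = -(R² + 5*R)/8 = -5*R/8 - R²/8)
x(2) + 147*(-147) = -⅛*2*(5 + 2) + 147*(-147) = -⅛*2*7 - 21609 = -7/4 - 21609 = -86443/4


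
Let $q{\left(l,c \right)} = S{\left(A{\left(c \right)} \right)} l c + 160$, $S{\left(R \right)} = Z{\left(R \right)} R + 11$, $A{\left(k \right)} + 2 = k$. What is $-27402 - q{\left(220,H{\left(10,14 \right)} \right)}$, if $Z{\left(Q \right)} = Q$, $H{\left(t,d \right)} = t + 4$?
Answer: $-504962$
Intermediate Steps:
$A{\left(k \right)} = -2 + k$
$H{\left(t,d \right)} = 4 + t$
$S{\left(R \right)} = 11 + R^{2}$ ($S{\left(R \right)} = R R + 11 = R^{2} + 11 = 11 + R^{2}$)
$q{\left(l,c \right)} = 160 + c l \left(11 + \left(-2 + c\right)^{2}\right)$ ($q{\left(l,c \right)} = \left(11 + \left(-2 + c\right)^{2}\right) l c + 160 = l \left(11 + \left(-2 + c\right)^{2}\right) c + 160 = c l \left(11 + \left(-2 + c\right)^{2}\right) + 160 = 160 + c l \left(11 + \left(-2 + c\right)^{2}\right)$)
$-27402 - q{\left(220,H{\left(10,14 \right)} \right)} = -27402 - \left(160 + \left(4 + 10\right) 220 \left(11 + \left(-2 + \left(4 + 10\right)\right)^{2}\right)\right) = -27402 - \left(160 + 14 \cdot 220 \left(11 + \left(-2 + 14\right)^{2}\right)\right) = -27402 - \left(160 + 14 \cdot 220 \left(11 + 12^{2}\right)\right) = -27402 - \left(160 + 14 \cdot 220 \left(11 + 144\right)\right) = -27402 - \left(160 + 14 \cdot 220 \cdot 155\right) = -27402 - \left(160 + 477400\right) = -27402 - 477560 = -504962$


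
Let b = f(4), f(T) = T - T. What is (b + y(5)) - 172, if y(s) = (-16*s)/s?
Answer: -188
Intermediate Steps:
f(T) = 0
b = 0
y(s) = -16
(b + y(5)) - 172 = (0 - 16) - 172 = -16 - 172 = -188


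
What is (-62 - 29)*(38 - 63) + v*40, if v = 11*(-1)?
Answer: 1835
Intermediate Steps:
v = -11
(-62 - 29)*(38 - 63) + v*40 = (-62 - 29)*(38 - 63) - 11*40 = -91*(-25) - 440 = 2275 - 440 = 1835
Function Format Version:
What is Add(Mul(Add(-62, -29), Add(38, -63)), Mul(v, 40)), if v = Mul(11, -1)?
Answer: 1835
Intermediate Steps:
v = -11
Add(Mul(Add(-62, -29), Add(38, -63)), Mul(v, 40)) = Add(Mul(Add(-62, -29), Add(38, -63)), Mul(-11, 40)) = Add(Mul(-91, -25), -440) = Add(2275, -440) = 1835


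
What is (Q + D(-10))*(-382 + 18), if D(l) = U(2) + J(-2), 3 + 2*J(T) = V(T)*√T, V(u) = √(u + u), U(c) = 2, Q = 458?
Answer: -166894 + 364*√2 ≈ -1.6638e+5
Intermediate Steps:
V(u) = √2*√u (V(u) = √(2*u) = √2*√u)
J(T) = -3/2 + T*√2/2 (J(T) = -3/2 + ((√2*√T)*√T)/2 = -3/2 + (T*√2)/2 = -3/2 + T*√2/2)
D(l) = ½ - √2 (D(l) = 2 + (-3/2 + (½)*(-2)*√2) = 2 + (-3/2 - √2) = ½ - √2)
(Q + D(-10))*(-382 + 18) = (458 + (½ - √2))*(-382 + 18) = (917/2 - √2)*(-364) = -166894 + 364*√2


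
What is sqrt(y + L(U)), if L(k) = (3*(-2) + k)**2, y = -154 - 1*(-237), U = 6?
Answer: sqrt(83) ≈ 9.1104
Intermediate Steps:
y = 83 (y = -154 + 237 = 83)
L(k) = (-6 + k)**2
sqrt(y + L(U)) = sqrt(83 + (-6 + 6)**2) = sqrt(83 + 0**2) = sqrt(83 + 0) = sqrt(83)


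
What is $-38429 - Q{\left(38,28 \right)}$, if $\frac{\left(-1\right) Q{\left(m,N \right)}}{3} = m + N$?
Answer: $-38231$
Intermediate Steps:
$Q{\left(m,N \right)} = - 3 N - 3 m$ ($Q{\left(m,N \right)} = - 3 \left(m + N\right) = - 3 \left(N + m\right) = - 3 N - 3 m$)
$-38429 - Q{\left(38,28 \right)} = -38429 - \left(\left(-3\right) 28 - 114\right) = -38429 - \left(-84 - 114\right) = -38429 - -198 = -38429 + 198 = -38231$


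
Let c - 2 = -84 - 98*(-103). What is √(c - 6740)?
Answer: 2*√818 ≈ 57.201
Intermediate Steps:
c = 10012 (c = 2 + (-84 - 98*(-103)) = 2 + (-84 + 10094) = 2 + 10010 = 10012)
√(c - 6740) = √(10012 - 6740) = √3272 = 2*√818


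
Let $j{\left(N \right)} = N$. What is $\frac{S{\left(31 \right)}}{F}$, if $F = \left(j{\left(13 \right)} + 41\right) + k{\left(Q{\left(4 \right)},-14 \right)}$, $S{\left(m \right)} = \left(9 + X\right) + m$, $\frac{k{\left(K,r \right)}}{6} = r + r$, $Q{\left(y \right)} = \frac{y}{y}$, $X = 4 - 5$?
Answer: $- \frac{13}{38} \approx -0.34211$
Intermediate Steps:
$X = -1$ ($X = 4 - 5 = -1$)
$Q{\left(y \right)} = 1$
$k{\left(K,r \right)} = 12 r$ ($k{\left(K,r \right)} = 6 \left(r + r\right) = 6 \cdot 2 r = 12 r$)
$S{\left(m \right)} = 8 + m$ ($S{\left(m \right)} = \left(9 - 1\right) + m = 8 + m$)
$F = -114$ ($F = \left(13 + 41\right) + 12 \left(-14\right) = 54 - 168 = -114$)
$\frac{S{\left(31 \right)}}{F} = \frac{8 + 31}{-114} = 39 \left(- \frac{1}{114}\right) = - \frac{13}{38}$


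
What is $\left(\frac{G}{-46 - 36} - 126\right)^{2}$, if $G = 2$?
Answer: $\frac{26697889}{1681} \approx 15882.0$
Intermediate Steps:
$\left(\frac{G}{-46 - 36} - 126\right)^{2} = \left(\frac{2}{-46 - 36} - 126\right)^{2} = \left(\frac{2}{-82} - 126\right)^{2} = \left(2 \left(- \frac{1}{82}\right) - 126\right)^{2} = \left(- \frac{1}{41} - 126\right)^{2} = \left(- \frac{5167}{41}\right)^{2} = \frac{26697889}{1681}$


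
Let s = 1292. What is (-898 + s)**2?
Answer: 155236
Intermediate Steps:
(-898 + s)**2 = (-898 + 1292)**2 = 394**2 = 155236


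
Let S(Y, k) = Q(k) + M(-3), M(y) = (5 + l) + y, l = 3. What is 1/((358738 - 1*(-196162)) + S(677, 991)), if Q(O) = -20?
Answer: 1/554885 ≈ 1.8022e-6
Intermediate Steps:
M(y) = 8 + y (M(y) = (5 + 3) + y = 8 + y)
S(Y, k) = -15 (S(Y, k) = -20 + (8 - 3) = -20 + 5 = -15)
1/((358738 - 1*(-196162)) + S(677, 991)) = 1/((358738 - 1*(-196162)) - 15) = 1/((358738 + 196162) - 15) = 1/(554900 - 15) = 1/554885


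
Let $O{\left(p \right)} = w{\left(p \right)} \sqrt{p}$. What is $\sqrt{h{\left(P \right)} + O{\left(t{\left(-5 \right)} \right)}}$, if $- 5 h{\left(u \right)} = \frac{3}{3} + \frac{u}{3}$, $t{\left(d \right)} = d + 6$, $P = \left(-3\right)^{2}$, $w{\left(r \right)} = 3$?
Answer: $\frac{\sqrt{55}}{5} \approx 1.4832$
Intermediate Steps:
$P = 9$
$t{\left(d \right)} = 6 + d$
$O{\left(p \right)} = 3 \sqrt{p}$
$h{\left(u \right)} = - \frac{1}{5} - \frac{u}{15}$ ($h{\left(u \right)} = - \frac{\frac{3}{3} + \frac{u}{3}}{5} = - \frac{3 \cdot \frac{1}{3} + u \frac{1}{3}}{5} = - \frac{1 + \frac{u}{3}}{5} = - \frac{1}{5} - \frac{u}{15}$)
$\sqrt{h{\left(P \right)} + O{\left(t{\left(-5 \right)} \right)}} = \sqrt{\left(- \frac{1}{5} - \frac{3}{5}\right) + 3 \sqrt{6 - 5}} = \sqrt{\left(- \frac{1}{5} - \frac{3}{5}\right) + 3 \sqrt{1}} = \sqrt{- \frac{4}{5} + 3 \cdot 1} = \sqrt{- \frac{4}{5} + 3} = \sqrt{\frac{11}{5}} = \frac{\sqrt{55}}{5}$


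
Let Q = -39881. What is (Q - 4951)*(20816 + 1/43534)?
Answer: -20313463147920/21767 ≈ -9.3322e+8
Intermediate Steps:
(Q - 4951)*(20816 + 1/43534) = (-39881 - 4951)*(20816 + 1/43534) = -44832*(20816 + 1/43534) = -44832*906203745/43534 = -20313463147920/21767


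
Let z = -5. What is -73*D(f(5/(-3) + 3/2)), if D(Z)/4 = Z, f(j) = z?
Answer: 1460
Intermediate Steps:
f(j) = -5
D(Z) = 4*Z
-73*D(f(5/(-3) + 3/2)) = -292*(-5) = -73*(-20) = 1460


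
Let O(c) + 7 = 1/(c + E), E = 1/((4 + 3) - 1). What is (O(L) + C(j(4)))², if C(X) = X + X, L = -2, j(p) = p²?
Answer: 72361/121 ≈ 598.02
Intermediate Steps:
E = ⅙ (E = 1/(7 - 1) = 1/6 = ⅙ ≈ 0.16667)
C(X) = 2*X
O(c) = -7 + 1/(⅙ + c) (O(c) = -7 + 1/(c + ⅙) = -7 + 1/(⅙ + c))
(O(L) + C(j(4)))² = ((-1 - 42*(-2))/(1 + 6*(-2)) + 2*4²)² = ((-1 + 84)/(1 - 12) + 2*16)² = (83/(-11) + 32)² = (-1/11*83 + 32)² = (-83/11 + 32)² = (269/11)² = 72361/121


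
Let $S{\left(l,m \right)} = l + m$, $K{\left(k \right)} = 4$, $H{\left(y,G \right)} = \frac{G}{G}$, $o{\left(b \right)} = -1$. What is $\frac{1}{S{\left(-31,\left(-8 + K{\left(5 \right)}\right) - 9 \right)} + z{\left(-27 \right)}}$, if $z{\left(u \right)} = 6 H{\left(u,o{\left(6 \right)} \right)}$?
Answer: $- \frac{1}{38} \approx -0.026316$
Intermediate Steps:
$H{\left(y,G \right)} = 1$
$z{\left(u \right)} = 6$ ($z{\left(u \right)} = 6 \cdot 1 = 6$)
$\frac{1}{S{\left(-31,\left(-8 + K{\left(5 \right)}\right) - 9 \right)} + z{\left(-27 \right)}} = \frac{1}{\left(-31 + \left(\left(-8 + 4\right) - 9\right)\right) + 6} = \frac{1}{\left(-31 - 13\right) + 6} = \frac{1}{-44 + 6} = \frac{1}{-38} = - \frac{1}{38}$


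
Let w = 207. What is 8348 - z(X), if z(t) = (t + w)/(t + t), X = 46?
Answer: 33381/4 ≈ 8345.3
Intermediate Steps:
z(t) = (207 + t)/(2*t) (z(t) = (t + 207)/(t + t) = (207 + t)/((2*t)) = (207 + t)*(1/(2*t)) = (207 + t)/(2*t))
8348 - z(X) = 8348 - (207 + 46)/(2*46) = 8348 - 253/(2*46) = 8348 - 1*11/4 = 8348 - 11/4 = 33381/4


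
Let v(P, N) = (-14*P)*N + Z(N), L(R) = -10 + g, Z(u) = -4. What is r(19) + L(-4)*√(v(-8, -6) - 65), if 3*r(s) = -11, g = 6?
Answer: -11/3 - 4*I*√741 ≈ -3.6667 - 108.89*I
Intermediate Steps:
r(s) = -11/3 (r(s) = (⅓)*(-11) = -11/3)
L(R) = -4 (L(R) = -10 + 6 = -4)
v(P, N) = -4 - 14*N*P (v(P, N) = (-14*P)*N - 4 = -14*N*P - 4 = -4 - 14*N*P)
r(19) + L(-4)*√(v(-8, -6) - 65) = -11/3 - 4*√((-4 - 14*(-6)*(-8)) - 65) = -11/3 - 4*√((-4 - 672) - 65) = -11/3 - 4*√(-676 - 65) = -11/3 - 4*I*√741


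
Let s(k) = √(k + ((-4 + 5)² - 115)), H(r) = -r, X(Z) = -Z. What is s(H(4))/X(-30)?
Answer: I*√118/30 ≈ 0.36209*I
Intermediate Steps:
s(k) = √(-114 + k) (s(k) = √(k + (1² - 115)) = √(k + (1 - 115)) = √(k - 114) = √(-114 + k))
s(H(4))/X(-30) = √(-114 - 1*4)/((-1*(-30))) = √(-114 - 4)/30 = √(-118)*(1/30) = (I*√118)*(1/30) = I*√118/30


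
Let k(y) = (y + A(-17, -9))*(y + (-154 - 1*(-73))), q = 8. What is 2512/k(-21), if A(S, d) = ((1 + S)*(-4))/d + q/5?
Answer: 18840/20281 ≈ 0.92895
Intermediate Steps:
A(S, d) = 8/5 + (-4 - 4*S)/d (A(S, d) = ((1 + S)*(-4))/d + 8/5 = (-4 - 4*S)/d + 8*(1/5) = (-4 - 4*S)/d + 8/5 = 8/5 + (-4 - 4*S)/d)
k(y) = (-81 + y)*(-248/45 + y) (k(y) = (y + (4/5)*(-5 - 5*(-17) + 2*(-9))/(-9))*(y + (-154 - 1*(-73))) = (y + (4/5)*(-1/9)*(-5 + 85 - 18))*(y + (-154 + 73)) = (y + (4/5)*(-1/9)*62)*(y - 81) = (y - 248/45)*(-81 + y) = (-248/45 + y)*(-81 + y) = (-81 + y)*(-248/45 + y))
2512/k(-21) = 2512/(2232/5 + (-21)**2 - 3893/45*(-21)) = 2512/(2232/5 + 441 + 27251/15) = 2512/(40562/15) = 2512*(15/40562) = 18840/20281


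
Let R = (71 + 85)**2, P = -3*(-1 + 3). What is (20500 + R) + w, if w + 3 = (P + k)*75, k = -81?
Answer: 38308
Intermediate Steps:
P = -6 (P = -3*2 = -6)
R = 24336 (R = 156**2 = 24336)
w = -6528 (w = -3 + (-6 - 81)*75 = -3 - 87*75 = -3 - 6525 = -6528)
(20500 + R) + w = (20500 + 24336) - 6528 = 44836 - 6528 = 38308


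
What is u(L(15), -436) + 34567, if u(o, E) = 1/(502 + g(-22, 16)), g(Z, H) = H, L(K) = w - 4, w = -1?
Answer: 17905707/518 ≈ 34567.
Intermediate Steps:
L(K) = -5 (L(K) = -1 - 4 = -5)
u(o, E) = 1/518 (u(o, E) = 1/(502 + 16) = 1/518)
u(L(15), -436) + 34567 = 1/518 + 34567 = 17905707/518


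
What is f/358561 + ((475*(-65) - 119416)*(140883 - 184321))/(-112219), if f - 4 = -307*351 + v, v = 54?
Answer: -2340820368835019/40237356859 ≈ -58175.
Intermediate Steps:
f = -107699 (f = 4 + (-307*351 + 54) = 4 + (-107757 + 54) = 4 - 107703 = -107699)
f/358561 + ((475*(-65) - 119416)*(140883 - 184321))/(-112219) = -107699/358561 + ((475*(-65) - 119416)*(140883 - 184321))/(-112219) = -107699*1/358561 + ((-30875 - 119416)*(-43438))*(-1/112219) = -107699/358561 - 150291*(-43438)*(-1/112219) = -107699/358561 + 6528340458*(-1/112219) = -107699/358561 - 6528340458/112219 = -2340820368835019/40237356859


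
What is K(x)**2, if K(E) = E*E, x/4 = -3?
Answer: 20736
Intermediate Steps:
x = -12 (x = 4*(-3) = -12)
K(E) = E**2
K(x)**2 = ((-12)**2)**2 = 144**2 = 20736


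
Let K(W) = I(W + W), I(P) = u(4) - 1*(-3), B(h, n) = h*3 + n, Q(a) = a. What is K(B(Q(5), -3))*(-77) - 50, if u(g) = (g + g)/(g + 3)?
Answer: -369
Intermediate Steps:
u(g) = 2*g/(3 + g) (u(g) = (2*g)/(3 + g) = 2*g/(3 + g))
B(h, n) = n + 3*h (B(h, n) = 3*h + n = n + 3*h)
I(P) = 29/7 (I(P) = 2*4/(3 + 4) - 1*(-3) = 2*4/7 + 3 = 2*4*(⅐) + 3 = 8/7 + 3 = 29/7)
K(W) = 29/7
K(B(Q(5), -3))*(-77) - 50 = (29/7)*(-77) - 50 = -319 - 50 = -369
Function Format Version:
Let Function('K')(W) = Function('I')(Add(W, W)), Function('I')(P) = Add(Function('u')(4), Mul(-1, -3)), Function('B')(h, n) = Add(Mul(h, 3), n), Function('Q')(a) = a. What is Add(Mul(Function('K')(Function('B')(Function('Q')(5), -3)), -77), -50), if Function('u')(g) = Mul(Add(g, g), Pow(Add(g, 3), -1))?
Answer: -369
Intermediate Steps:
Function('u')(g) = Mul(2, g, Pow(Add(3, g), -1)) (Function('u')(g) = Mul(Mul(2, g), Pow(Add(3, g), -1)) = Mul(2, g, Pow(Add(3, g), -1)))
Function('B')(h, n) = Add(n, Mul(3, h)) (Function('B')(h, n) = Add(Mul(3, h), n) = Add(n, Mul(3, h)))
Function('I')(P) = Rational(29, 7) (Function('I')(P) = Add(Mul(2, 4, Pow(Add(3, 4), -1)), Mul(-1, -3)) = Add(Mul(2, 4, Pow(7, -1)), 3) = Add(Mul(2, 4, Rational(1, 7)), 3) = Add(Rational(8, 7), 3) = Rational(29, 7))
Function('K')(W) = Rational(29, 7)
Add(Mul(Function('K')(Function('B')(Function('Q')(5), -3)), -77), -50) = Add(Mul(Rational(29, 7), -77), -50) = Add(-319, -50) = -369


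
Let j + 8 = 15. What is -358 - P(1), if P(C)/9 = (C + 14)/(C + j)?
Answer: -2999/8 ≈ -374.88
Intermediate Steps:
j = 7 (j = -8 + 15 = 7)
P(C) = 9*(14 + C)/(7 + C) (P(C) = 9*((C + 14)/(C + 7)) = 9*((14 + C)/(7 + C)) = 9*(14 + C)/(7 + C))
-358 - P(1) = -358 - 9*(14 + 1)/(7 + 1) = -358 - 9*15/8 = -358 - 1*135/8 = -358 - 135/8 = -2999/8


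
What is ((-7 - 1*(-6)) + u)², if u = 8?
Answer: 49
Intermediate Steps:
((-7 - 1*(-6)) + u)² = ((-7 - 1*(-6)) + 8)² = ((-7 + 6) + 8)² = (-1 + 8)² = 7² = 49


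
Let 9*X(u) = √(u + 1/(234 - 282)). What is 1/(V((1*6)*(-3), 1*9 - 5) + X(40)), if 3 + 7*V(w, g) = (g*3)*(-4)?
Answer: -1388016/10018657 - 1764*√5757/10018657 ≈ -0.15190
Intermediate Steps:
V(w, g) = -3/7 - 12*g/7 (V(w, g) = -3/7 + ((g*3)*(-4))/7 = -3/7 + ((3*g)*(-4))/7 = -3/7 + (-12*g)/7 = -3/7 - 12*g/7)
X(u) = √(-1/48 + u)/9 (X(u) = √(u + 1/(234 - 282))/9 = √(u + 1/(-48))/9 = √(u - 1/48)/9 = √(-1/48 + u)/9)
1/(V((1*6)*(-3), 1*9 - 5) + X(40)) = 1/((-3/7 - 12*(1*9 - 5)/7) + √(-3 + 144*40)/108) = 1/((-3/7 - 12*(9 - 5)/7) + √(-3 + 5760)/108) = 1/((-3/7 - 12/7*4) + √5757/108) = 1/((-3/7 - 48/7) + √5757/108) = 1/(-51/7 + √5757/108)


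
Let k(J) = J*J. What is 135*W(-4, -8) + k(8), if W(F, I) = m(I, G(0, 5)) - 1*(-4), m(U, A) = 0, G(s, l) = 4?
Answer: 604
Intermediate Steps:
W(F, I) = 4 (W(F, I) = 0 - 1*(-4) = 0 + 4 = 4)
k(J) = J²
135*W(-4, -8) + k(8) = 135*4 + 8² = 540 + 64 = 604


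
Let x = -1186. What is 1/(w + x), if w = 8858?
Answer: 1/7672 ≈ 0.00013034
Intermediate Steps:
1/(w + x) = 1/(8858 - 1186) = 1/7672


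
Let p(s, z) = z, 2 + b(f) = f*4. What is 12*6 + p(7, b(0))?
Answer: 70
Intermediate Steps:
b(f) = -2 + 4*f (b(f) = -2 + f*4 = -2 + 4*f)
12*6 + p(7, b(0)) = 12*6 + (-2 + 4*0) = 72 + (-2 + 0) = 72 - 2 = 70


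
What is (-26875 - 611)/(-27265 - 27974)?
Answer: 9162/18413 ≈ 0.49758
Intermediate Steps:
(-26875 - 611)/(-27265 - 27974) = -27486/(-55239) = -27486*(-1/55239) = 9162/18413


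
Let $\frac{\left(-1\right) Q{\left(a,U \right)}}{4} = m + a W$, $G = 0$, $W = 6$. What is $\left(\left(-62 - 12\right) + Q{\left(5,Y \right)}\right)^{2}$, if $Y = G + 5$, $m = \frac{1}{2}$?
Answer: $38416$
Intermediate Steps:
$m = \frac{1}{2} \approx 0.5$
$Y = 5$ ($Y = 0 + 5 = 5$)
$Q{\left(a,U \right)} = -2 - 24 a$ ($Q{\left(a,U \right)} = - 4 \left(\frac{1}{2} + a 6\right) = - 4 \left(\frac{1}{2} + 6 a\right) = -2 - 24 a$)
$\left(\left(-62 - 12\right) + Q{\left(5,Y \right)}\right)^{2} = \left(\left(-62 - 12\right) - 122\right)^{2} = \left(-74 - 122\right)^{2} = \left(-196\right)^{2} = 38416$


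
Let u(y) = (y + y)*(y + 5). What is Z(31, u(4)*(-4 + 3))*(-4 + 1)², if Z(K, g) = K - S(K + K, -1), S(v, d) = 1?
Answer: 270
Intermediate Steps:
u(y) = 2*y*(5 + y) (u(y) = (2*y)*(5 + y) = 2*y*(5 + y))
Z(K, g) = -1 + K (Z(K, g) = K - 1*1 = K - 1 = -1 + K)
Z(31, u(4)*(-4 + 3))*(-4 + 1)² = (-1 + 31)*(-4 + 1)² = 30*(-3)² = 30*9 = 270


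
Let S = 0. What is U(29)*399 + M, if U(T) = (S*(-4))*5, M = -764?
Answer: -764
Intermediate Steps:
U(T) = 0 (U(T) = (0*(-4))*5 = 0*5 = 0)
U(29)*399 + M = 0*399 - 764 = 0 - 764 = -764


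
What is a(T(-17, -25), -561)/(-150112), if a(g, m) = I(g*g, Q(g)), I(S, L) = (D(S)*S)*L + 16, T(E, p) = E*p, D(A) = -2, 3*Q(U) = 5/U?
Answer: 2101/225168 ≈ 0.0093308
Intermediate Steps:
Q(U) = 5/(3*U) (Q(U) = (5/U)/3 = 5/(3*U))
I(S, L) = 16 - 2*L*S (I(S, L) = (-2*S)*L + 16 = -2*L*S + 16 = 16 - 2*L*S)
a(g, m) = 16 - 10*g/3 (a(g, m) = 16 - 2*5/(3*g)*g*g = 16 - 2*5/(3*g)*g² = 16 - 10*g/3)
a(T(-17, -25), -561)/(-150112) = (16 - (-170)*(-25)/3)/(-150112) = (16 - 10/3*425)*(-1/150112) = (16 - 4250/3)*(-1/150112) = -4202/3*(-1/150112) = 2101/225168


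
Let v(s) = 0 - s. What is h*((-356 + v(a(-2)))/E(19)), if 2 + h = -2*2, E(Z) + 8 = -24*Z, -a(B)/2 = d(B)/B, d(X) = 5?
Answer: -1083/232 ≈ -4.6681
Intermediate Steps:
a(B) = -10/B
E(Z) = -8 - 24*Z
v(s) = -s
h = -6 (h = -2 - 2*2 = -2 - 4 = -6)
h*((-356 + v(a(-2)))/E(19)) = -6*(-356 - (-10)/(-2))/(-8 - 24*19) = -6*(-356 - (-10)*(-1)/2)/(-8 - 456) = -6*(-356 - 1*5)/(-464) = -6*(-356 - 5)*(-1)/464 = -(-2166)*(-1)/464 = -6*361/464 = -1083/232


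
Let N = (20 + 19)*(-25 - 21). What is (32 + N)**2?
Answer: 3104644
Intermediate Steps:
N = -1794 (N = 39*(-46) = -1794)
(32 + N)**2 = (32 - 1794)**2 = (-1762)**2 = 3104644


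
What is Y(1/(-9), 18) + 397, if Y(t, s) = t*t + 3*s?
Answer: 36532/81 ≈ 451.01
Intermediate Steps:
Y(t, s) = t² + 3*s
Y(1/(-9), 18) + 397 = ((1/(-9))² + 3*18) + 397 = ((-⅑)² + 54) + 397 = (1/81 + 54) + 397 = 4375/81 + 397 = 36532/81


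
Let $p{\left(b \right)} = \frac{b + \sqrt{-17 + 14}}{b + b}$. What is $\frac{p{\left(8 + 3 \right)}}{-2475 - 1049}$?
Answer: $- \frac{1}{7048} - \frac{i \sqrt{3}}{77528} \approx -0.00014188 - 2.2341 \cdot 10^{-5} i$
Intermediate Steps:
$p{\left(b \right)} = \frac{b + i \sqrt{3}}{2 b}$ ($p{\left(b \right)} = \frac{b + \sqrt{-3}}{2 b} = \left(b + i \sqrt{3}\right) \frac{1}{2 b} = \frac{b + i \sqrt{3}}{2 b}$)
$\frac{p{\left(8 + 3 \right)}}{-2475 - 1049} = \frac{\frac{1}{2} \frac{1}{8 + 3} \left(\left(8 + 3\right) + i \sqrt{3}\right)}{-2475 - 1049} = \frac{\frac{1}{2} \cdot \frac{1}{11} \left(11 + i \sqrt{3}\right)}{-3524} = \frac{1}{2} \cdot \frac{1}{11} \left(11 + i \sqrt{3}\right) \left(- \frac{1}{3524}\right) = \left(\frac{1}{2} + \frac{i \sqrt{3}}{22}\right) \left(- \frac{1}{3524}\right) = - \frac{1}{7048} - \frac{i \sqrt{3}}{77528}$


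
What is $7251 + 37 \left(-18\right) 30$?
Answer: $-12729$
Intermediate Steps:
$7251 + 37 \left(-18\right) 30 = 7251 - 19980 = -12729$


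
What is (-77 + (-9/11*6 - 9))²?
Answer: 1000000/121 ≈ 8264.5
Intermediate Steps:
(-77 + (-9/11*6 - 9))² = (-77 + (-54/11 - 9))² = (-77 - 153/11)² = (-1000/11)² = 1000000/121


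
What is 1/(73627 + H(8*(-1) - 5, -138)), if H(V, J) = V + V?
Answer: 1/73601 ≈ 1.3587e-5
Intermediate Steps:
H(V, J) = 2*V
1/(73627 + H(8*(-1) - 5, -138)) = 1/(73627 + 2*(8*(-1) - 5)) = 1/(73627 + 2*(-8 - 5)) = 1/(73627 + 2*(-13)) = 1/(73627 - 26) = 1/73601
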